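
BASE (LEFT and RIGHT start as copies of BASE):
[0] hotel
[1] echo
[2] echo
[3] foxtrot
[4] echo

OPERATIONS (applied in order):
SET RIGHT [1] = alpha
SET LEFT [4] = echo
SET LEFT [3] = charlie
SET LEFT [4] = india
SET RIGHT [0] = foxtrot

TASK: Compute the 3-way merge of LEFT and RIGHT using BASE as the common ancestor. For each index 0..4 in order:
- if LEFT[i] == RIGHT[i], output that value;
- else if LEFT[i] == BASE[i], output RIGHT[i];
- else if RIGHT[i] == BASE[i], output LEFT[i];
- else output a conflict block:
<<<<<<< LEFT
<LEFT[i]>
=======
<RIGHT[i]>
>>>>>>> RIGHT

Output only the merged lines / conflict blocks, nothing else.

Final LEFT:  [hotel, echo, echo, charlie, india]
Final RIGHT: [foxtrot, alpha, echo, foxtrot, echo]
i=0: L=hotel=BASE, R=foxtrot -> take RIGHT -> foxtrot
i=1: L=echo=BASE, R=alpha -> take RIGHT -> alpha
i=2: L=echo R=echo -> agree -> echo
i=3: L=charlie, R=foxtrot=BASE -> take LEFT -> charlie
i=4: L=india, R=echo=BASE -> take LEFT -> india

Answer: foxtrot
alpha
echo
charlie
india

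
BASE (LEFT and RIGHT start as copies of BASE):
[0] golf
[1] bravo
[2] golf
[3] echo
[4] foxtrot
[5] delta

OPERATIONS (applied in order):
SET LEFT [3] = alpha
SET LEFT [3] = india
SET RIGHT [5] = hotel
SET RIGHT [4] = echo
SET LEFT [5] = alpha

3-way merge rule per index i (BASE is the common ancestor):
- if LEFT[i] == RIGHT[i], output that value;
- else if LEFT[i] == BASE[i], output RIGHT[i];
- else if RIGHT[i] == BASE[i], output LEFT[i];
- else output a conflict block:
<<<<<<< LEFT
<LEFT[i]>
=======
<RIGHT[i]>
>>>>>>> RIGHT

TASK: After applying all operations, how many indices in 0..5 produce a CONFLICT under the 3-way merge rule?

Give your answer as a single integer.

Final LEFT:  [golf, bravo, golf, india, foxtrot, alpha]
Final RIGHT: [golf, bravo, golf, echo, echo, hotel]
i=0: L=golf R=golf -> agree -> golf
i=1: L=bravo R=bravo -> agree -> bravo
i=2: L=golf R=golf -> agree -> golf
i=3: L=india, R=echo=BASE -> take LEFT -> india
i=4: L=foxtrot=BASE, R=echo -> take RIGHT -> echo
i=5: BASE=delta L=alpha R=hotel all differ -> CONFLICT
Conflict count: 1

Answer: 1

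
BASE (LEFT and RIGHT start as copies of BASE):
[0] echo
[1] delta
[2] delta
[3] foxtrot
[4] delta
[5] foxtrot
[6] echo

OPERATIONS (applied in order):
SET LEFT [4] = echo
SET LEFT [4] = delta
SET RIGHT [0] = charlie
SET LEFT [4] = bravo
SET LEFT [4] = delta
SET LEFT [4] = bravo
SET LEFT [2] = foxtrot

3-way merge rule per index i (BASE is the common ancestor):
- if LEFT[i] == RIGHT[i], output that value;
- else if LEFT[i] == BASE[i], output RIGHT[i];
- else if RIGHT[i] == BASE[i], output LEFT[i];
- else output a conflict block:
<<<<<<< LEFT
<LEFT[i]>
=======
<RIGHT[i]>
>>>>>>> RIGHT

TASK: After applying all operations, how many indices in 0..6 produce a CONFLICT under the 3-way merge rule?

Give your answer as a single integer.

Answer: 0

Derivation:
Final LEFT:  [echo, delta, foxtrot, foxtrot, bravo, foxtrot, echo]
Final RIGHT: [charlie, delta, delta, foxtrot, delta, foxtrot, echo]
i=0: L=echo=BASE, R=charlie -> take RIGHT -> charlie
i=1: L=delta R=delta -> agree -> delta
i=2: L=foxtrot, R=delta=BASE -> take LEFT -> foxtrot
i=3: L=foxtrot R=foxtrot -> agree -> foxtrot
i=4: L=bravo, R=delta=BASE -> take LEFT -> bravo
i=5: L=foxtrot R=foxtrot -> agree -> foxtrot
i=6: L=echo R=echo -> agree -> echo
Conflict count: 0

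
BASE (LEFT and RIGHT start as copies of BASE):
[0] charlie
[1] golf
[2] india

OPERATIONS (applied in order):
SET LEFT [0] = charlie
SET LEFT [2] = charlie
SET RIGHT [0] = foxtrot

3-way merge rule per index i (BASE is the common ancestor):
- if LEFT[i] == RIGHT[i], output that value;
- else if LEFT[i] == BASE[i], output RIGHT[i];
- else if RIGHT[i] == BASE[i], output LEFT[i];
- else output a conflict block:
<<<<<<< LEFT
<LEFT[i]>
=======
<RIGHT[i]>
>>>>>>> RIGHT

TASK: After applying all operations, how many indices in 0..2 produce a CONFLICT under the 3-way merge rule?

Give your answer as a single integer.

Final LEFT:  [charlie, golf, charlie]
Final RIGHT: [foxtrot, golf, india]
i=0: L=charlie=BASE, R=foxtrot -> take RIGHT -> foxtrot
i=1: L=golf R=golf -> agree -> golf
i=2: L=charlie, R=india=BASE -> take LEFT -> charlie
Conflict count: 0

Answer: 0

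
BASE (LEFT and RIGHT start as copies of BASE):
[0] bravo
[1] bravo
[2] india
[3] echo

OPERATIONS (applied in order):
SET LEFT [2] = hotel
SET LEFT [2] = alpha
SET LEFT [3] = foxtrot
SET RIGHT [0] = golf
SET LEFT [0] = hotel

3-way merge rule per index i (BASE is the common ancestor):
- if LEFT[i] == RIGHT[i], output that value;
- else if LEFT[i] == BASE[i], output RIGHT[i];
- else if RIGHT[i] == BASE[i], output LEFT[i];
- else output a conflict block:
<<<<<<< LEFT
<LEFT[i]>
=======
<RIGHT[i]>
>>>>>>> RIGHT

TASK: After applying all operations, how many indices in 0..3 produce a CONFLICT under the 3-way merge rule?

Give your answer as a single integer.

Answer: 1

Derivation:
Final LEFT:  [hotel, bravo, alpha, foxtrot]
Final RIGHT: [golf, bravo, india, echo]
i=0: BASE=bravo L=hotel R=golf all differ -> CONFLICT
i=1: L=bravo R=bravo -> agree -> bravo
i=2: L=alpha, R=india=BASE -> take LEFT -> alpha
i=3: L=foxtrot, R=echo=BASE -> take LEFT -> foxtrot
Conflict count: 1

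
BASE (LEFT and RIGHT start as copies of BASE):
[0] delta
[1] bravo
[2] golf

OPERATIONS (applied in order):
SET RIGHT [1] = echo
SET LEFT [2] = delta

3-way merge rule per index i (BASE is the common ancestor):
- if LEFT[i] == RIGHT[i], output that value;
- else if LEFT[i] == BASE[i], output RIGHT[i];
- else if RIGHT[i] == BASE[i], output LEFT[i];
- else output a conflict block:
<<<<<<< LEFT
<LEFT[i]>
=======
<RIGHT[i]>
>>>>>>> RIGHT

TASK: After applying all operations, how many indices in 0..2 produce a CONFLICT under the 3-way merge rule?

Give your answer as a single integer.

Answer: 0

Derivation:
Final LEFT:  [delta, bravo, delta]
Final RIGHT: [delta, echo, golf]
i=0: L=delta R=delta -> agree -> delta
i=1: L=bravo=BASE, R=echo -> take RIGHT -> echo
i=2: L=delta, R=golf=BASE -> take LEFT -> delta
Conflict count: 0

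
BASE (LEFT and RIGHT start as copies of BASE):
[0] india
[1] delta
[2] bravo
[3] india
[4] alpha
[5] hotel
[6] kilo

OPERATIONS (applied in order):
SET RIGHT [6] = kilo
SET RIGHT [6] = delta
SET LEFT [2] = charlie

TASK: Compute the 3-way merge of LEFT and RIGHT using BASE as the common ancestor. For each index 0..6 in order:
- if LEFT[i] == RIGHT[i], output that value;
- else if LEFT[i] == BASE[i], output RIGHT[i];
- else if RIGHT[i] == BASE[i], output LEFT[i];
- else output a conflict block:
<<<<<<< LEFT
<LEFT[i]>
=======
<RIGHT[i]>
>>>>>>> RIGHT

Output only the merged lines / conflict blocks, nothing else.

Answer: india
delta
charlie
india
alpha
hotel
delta

Derivation:
Final LEFT:  [india, delta, charlie, india, alpha, hotel, kilo]
Final RIGHT: [india, delta, bravo, india, alpha, hotel, delta]
i=0: L=india R=india -> agree -> india
i=1: L=delta R=delta -> agree -> delta
i=2: L=charlie, R=bravo=BASE -> take LEFT -> charlie
i=3: L=india R=india -> agree -> india
i=4: L=alpha R=alpha -> agree -> alpha
i=5: L=hotel R=hotel -> agree -> hotel
i=6: L=kilo=BASE, R=delta -> take RIGHT -> delta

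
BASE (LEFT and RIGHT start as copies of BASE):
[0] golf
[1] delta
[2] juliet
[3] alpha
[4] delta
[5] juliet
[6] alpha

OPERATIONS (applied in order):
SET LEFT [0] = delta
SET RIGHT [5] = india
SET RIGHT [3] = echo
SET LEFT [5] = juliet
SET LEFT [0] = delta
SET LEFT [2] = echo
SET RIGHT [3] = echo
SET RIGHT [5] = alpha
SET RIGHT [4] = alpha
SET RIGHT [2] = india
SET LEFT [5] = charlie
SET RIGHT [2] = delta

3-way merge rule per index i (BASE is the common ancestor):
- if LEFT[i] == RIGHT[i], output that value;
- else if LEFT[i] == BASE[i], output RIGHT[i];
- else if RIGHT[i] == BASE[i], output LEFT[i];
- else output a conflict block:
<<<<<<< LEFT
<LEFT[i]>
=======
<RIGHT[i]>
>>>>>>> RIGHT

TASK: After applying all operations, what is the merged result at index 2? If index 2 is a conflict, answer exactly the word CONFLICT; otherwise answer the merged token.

Answer: CONFLICT

Derivation:
Final LEFT:  [delta, delta, echo, alpha, delta, charlie, alpha]
Final RIGHT: [golf, delta, delta, echo, alpha, alpha, alpha]
i=0: L=delta, R=golf=BASE -> take LEFT -> delta
i=1: L=delta R=delta -> agree -> delta
i=2: BASE=juliet L=echo R=delta all differ -> CONFLICT
i=3: L=alpha=BASE, R=echo -> take RIGHT -> echo
i=4: L=delta=BASE, R=alpha -> take RIGHT -> alpha
i=5: BASE=juliet L=charlie R=alpha all differ -> CONFLICT
i=6: L=alpha R=alpha -> agree -> alpha
Index 2 -> CONFLICT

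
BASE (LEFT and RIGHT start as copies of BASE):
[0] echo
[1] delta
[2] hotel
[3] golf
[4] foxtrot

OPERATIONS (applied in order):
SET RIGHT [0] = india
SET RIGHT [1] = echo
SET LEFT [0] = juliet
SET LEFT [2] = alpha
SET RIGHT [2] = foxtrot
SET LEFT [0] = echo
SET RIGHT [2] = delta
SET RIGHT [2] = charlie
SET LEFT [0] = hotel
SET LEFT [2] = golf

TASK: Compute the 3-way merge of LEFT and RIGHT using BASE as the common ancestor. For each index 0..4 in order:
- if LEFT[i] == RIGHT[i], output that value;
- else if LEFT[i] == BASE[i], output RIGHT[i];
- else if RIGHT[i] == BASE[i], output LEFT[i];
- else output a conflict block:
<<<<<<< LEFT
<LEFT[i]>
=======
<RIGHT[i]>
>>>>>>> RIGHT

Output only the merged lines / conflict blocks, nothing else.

Final LEFT:  [hotel, delta, golf, golf, foxtrot]
Final RIGHT: [india, echo, charlie, golf, foxtrot]
i=0: BASE=echo L=hotel R=india all differ -> CONFLICT
i=1: L=delta=BASE, R=echo -> take RIGHT -> echo
i=2: BASE=hotel L=golf R=charlie all differ -> CONFLICT
i=3: L=golf R=golf -> agree -> golf
i=4: L=foxtrot R=foxtrot -> agree -> foxtrot

Answer: <<<<<<< LEFT
hotel
=======
india
>>>>>>> RIGHT
echo
<<<<<<< LEFT
golf
=======
charlie
>>>>>>> RIGHT
golf
foxtrot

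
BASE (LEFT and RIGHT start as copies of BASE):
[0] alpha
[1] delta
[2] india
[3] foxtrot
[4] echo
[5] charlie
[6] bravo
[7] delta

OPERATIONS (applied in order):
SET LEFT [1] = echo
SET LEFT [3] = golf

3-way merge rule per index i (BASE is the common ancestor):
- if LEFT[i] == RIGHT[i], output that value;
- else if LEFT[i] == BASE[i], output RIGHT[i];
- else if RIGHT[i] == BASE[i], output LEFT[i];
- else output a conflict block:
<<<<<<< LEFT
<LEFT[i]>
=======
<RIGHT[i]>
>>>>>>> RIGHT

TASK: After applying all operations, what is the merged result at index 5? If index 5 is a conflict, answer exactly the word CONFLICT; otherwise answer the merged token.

Final LEFT:  [alpha, echo, india, golf, echo, charlie, bravo, delta]
Final RIGHT: [alpha, delta, india, foxtrot, echo, charlie, bravo, delta]
i=0: L=alpha R=alpha -> agree -> alpha
i=1: L=echo, R=delta=BASE -> take LEFT -> echo
i=2: L=india R=india -> agree -> india
i=3: L=golf, R=foxtrot=BASE -> take LEFT -> golf
i=4: L=echo R=echo -> agree -> echo
i=5: L=charlie R=charlie -> agree -> charlie
i=6: L=bravo R=bravo -> agree -> bravo
i=7: L=delta R=delta -> agree -> delta
Index 5 -> charlie

Answer: charlie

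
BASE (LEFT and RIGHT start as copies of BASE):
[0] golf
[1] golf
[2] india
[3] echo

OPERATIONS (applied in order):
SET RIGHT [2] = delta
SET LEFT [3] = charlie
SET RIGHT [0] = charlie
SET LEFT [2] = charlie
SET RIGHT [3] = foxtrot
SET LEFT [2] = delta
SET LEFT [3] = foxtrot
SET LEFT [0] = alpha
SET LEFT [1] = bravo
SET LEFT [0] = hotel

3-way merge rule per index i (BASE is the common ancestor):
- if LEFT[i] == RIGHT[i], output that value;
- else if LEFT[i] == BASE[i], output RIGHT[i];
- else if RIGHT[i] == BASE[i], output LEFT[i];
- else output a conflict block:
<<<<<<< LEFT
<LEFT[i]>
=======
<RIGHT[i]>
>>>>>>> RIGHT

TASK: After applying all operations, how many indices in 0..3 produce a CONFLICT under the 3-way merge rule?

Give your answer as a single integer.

Answer: 1

Derivation:
Final LEFT:  [hotel, bravo, delta, foxtrot]
Final RIGHT: [charlie, golf, delta, foxtrot]
i=0: BASE=golf L=hotel R=charlie all differ -> CONFLICT
i=1: L=bravo, R=golf=BASE -> take LEFT -> bravo
i=2: L=delta R=delta -> agree -> delta
i=3: L=foxtrot R=foxtrot -> agree -> foxtrot
Conflict count: 1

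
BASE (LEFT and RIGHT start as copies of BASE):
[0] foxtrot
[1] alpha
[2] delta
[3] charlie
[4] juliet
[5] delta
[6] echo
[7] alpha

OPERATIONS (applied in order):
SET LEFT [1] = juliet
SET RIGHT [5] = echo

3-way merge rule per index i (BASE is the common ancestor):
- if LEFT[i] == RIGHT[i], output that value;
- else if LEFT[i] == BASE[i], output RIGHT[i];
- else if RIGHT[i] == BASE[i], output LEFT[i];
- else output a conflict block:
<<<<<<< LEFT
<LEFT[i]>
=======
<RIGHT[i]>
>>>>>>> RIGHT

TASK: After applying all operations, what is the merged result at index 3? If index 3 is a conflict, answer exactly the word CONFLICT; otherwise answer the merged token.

Answer: charlie

Derivation:
Final LEFT:  [foxtrot, juliet, delta, charlie, juliet, delta, echo, alpha]
Final RIGHT: [foxtrot, alpha, delta, charlie, juliet, echo, echo, alpha]
i=0: L=foxtrot R=foxtrot -> agree -> foxtrot
i=1: L=juliet, R=alpha=BASE -> take LEFT -> juliet
i=2: L=delta R=delta -> agree -> delta
i=3: L=charlie R=charlie -> agree -> charlie
i=4: L=juliet R=juliet -> agree -> juliet
i=5: L=delta=BASE, R=echo -> take RIGHT -> echo
i=6: L=echo R=echo -> agree -> echo
i=7: L=alpha R=alpha -> agree -> alpha
Index 3 -> charlie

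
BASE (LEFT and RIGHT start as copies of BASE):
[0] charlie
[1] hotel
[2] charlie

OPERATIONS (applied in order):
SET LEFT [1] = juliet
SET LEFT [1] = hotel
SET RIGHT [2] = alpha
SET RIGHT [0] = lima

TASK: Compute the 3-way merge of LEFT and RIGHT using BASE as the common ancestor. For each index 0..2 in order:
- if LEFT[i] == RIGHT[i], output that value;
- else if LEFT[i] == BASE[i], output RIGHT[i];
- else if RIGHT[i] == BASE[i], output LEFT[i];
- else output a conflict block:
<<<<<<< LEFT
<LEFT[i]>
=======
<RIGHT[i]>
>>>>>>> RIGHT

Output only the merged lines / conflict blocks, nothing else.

Final LEFT:  [charlie, hotel, charlie]
Final RIGHT: [lima, hotel, alpha]
i=0: L=charlie=BASE, R=lima -> take RIGHT -> lima
i=1: L=hotel R=hotel -> agree -> hotel
i=2: L=charlie=BASE, R=alpha -> take RIGHT -> alpha

Answer: lima
hotel
alpha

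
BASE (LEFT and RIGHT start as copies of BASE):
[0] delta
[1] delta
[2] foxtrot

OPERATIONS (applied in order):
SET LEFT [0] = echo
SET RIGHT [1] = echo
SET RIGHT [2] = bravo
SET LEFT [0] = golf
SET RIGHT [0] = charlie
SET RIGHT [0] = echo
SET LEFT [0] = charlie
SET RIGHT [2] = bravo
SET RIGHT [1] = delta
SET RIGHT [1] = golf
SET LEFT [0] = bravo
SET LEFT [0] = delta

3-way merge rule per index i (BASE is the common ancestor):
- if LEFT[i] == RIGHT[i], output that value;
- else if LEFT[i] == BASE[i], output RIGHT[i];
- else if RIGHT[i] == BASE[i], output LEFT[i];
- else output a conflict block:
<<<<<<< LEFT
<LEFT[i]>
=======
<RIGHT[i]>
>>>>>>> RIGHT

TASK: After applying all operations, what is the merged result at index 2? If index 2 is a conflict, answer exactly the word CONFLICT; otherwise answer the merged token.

Final LEFT:  [delta, delta, foxtrot]
Final RIGHT: [echo, golf, bravo]
i=0: L=delta=BASE, R=echo -> take RIGHT -> echo
i=1: L=delta=BASE, R=golf -> take RIGHT -> golf
i=2: L=foxtrot=BASE, R=bravo -> take RIGHT -> bravo
Index 2 -> bravo

Answer: bravo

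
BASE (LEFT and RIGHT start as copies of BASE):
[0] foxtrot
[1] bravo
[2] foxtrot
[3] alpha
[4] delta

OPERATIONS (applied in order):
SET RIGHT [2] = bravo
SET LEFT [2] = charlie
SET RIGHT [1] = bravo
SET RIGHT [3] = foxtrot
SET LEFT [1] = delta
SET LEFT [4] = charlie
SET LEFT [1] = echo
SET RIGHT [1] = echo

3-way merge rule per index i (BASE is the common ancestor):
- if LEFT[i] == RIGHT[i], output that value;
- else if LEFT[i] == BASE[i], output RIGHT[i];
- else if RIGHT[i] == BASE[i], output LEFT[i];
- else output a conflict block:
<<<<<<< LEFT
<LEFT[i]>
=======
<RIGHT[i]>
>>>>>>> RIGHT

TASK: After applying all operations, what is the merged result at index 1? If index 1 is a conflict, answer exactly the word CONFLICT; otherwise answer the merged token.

Final LEFT:  [foxtrot, echo, charlie, alpha, charlie]
Final RIGHT: [foxtrot, echo, bravo, foxtrot, delta]
i=0: L=foxtrot R=foxtrot -> agree -> foxtrot
i=1: L=echo R=echo -> agree -> echo
i=2: BASE=foxtrot L=charlie R=bravo all differ -> CONFLICT
i=3: L=alpha=BASE, R=foxtrot -> take RIGHT -> foxtrot
i=4: L=charlie, R=delta=BASE -> take LEFT -> charlie
Index 1 -> echo

Answer: echo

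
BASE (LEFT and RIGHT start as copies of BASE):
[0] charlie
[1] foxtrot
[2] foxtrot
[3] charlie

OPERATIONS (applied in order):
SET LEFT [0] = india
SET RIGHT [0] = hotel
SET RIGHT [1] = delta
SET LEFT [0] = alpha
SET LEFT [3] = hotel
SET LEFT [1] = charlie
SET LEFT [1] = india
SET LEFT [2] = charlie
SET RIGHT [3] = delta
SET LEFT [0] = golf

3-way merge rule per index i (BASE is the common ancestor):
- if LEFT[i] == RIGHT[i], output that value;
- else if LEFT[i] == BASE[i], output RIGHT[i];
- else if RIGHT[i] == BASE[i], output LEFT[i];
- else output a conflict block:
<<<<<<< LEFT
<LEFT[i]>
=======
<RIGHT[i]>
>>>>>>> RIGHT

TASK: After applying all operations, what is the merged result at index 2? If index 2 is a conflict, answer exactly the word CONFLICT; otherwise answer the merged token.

Answer: charlie

Derivation:
Final LEFT:  [golf, india, charlie, hotel]
Final RIGHT: [hotel, delta, foxtrot, delta]
i=0: BASE=charlie L=golf R=hotel all differ -> CONFLICT
i=1: BASE=foxtrot L=india R=delta all differ -> CONFLICT
i=2: L=charlie, R=foxtrot=BASE -> take LEFT -> charlie
i=3: BASE=charlie L=hotel R=delta all differ -> CONFLICT
Index 2 -> charlie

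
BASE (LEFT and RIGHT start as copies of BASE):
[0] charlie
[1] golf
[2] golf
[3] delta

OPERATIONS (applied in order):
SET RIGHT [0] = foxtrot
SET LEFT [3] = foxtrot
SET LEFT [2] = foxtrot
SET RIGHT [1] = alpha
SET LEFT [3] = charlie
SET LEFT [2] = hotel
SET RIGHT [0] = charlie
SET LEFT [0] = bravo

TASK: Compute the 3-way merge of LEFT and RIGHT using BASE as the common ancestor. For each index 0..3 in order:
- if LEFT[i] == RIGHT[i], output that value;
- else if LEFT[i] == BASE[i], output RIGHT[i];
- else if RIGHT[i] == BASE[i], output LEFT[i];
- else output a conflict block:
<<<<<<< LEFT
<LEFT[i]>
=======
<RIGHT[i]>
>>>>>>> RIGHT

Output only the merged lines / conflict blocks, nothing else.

Answer: bravo
alpha
hotel
charlie

Derivation:
Final LEFT:  [bravo, golf, hotel, charlie]
Final RIGHT: [charlie, alpha, golf, delta]
i=0: L=bravo, R=charlie=BASE -> take LEFT -> bravo
i=1: L=golf=BASE, R=alpha -> take RIGHT -> alpha
i=2: L=hotel, R=golf=BASE -> take LEFT -> hotel
i=3: L=charlie, R=delta=BASE -> take LEFT -> charlie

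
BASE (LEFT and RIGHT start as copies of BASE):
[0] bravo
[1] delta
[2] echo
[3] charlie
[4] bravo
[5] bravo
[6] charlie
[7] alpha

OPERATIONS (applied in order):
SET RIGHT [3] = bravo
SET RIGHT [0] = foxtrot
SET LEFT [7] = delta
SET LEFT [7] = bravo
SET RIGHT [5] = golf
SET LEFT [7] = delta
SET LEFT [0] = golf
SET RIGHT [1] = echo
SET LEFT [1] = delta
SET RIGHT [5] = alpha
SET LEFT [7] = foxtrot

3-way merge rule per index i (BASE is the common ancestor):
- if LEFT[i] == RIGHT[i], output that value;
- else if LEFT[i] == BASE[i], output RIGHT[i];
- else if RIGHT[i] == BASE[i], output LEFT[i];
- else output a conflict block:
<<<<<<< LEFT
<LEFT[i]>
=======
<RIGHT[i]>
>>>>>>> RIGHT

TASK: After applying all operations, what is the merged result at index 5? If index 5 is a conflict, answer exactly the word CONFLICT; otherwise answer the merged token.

Answer: alpha

Derivation:
Final LEFT:  [golf, delta, echo, charlie, bravo, bravo, charlie, foxtrot]
Final RIGHT: [foxtrot, echo, echo, bravo, bravo, alpha, charlie, alpha]
i=0: BASE=bravo L=golf R=foxtrot all differ -> CONFLICT
i=1: L=delta=BASE, R=echo -> take RIGHT -> echo
i=2: L=echo R=echo -> agree -> echo
i=3: L=charlie=BASE, R=bravo -> take RIGHT -> bravo
i=4: L=bravo R=bravo -> agree -> bravo
i=5: L=bravo=BASE, R=alpha -> take RIGHT -> alpha
i=6: L=charlie R=charlie -> agree -> charlie
i=7: L=foxtrot, R=alpha=BASE -> take LEFT -> foxtrot
Index 5 -> alpha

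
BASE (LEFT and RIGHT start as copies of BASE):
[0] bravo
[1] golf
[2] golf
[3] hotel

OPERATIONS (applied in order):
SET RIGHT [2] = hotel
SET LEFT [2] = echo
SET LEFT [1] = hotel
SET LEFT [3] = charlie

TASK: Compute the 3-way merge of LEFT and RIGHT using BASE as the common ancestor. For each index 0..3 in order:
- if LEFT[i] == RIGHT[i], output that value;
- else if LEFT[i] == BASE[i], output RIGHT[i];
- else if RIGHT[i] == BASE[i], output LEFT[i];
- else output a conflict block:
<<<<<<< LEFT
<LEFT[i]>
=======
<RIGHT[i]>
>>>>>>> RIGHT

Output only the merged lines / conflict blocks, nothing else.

Final LEFT:  [bravo, hotel, echo, charlie]
Final RIGHT: [bravo, golf, hotel, hotel]
i=0: L=bravo R=bravo -> agree -> bravo
i=1: L=hotel, R=golf=BASE -> take LEFT -> hotel
i=2: BASE=golf L=echo R=hotel all differ -> CONFLICT
i=3: L=charlie, R=hotel=BASE -> take LEFT -> charlie

Answer: bravo
hotel
<<<<<<< LEFT
echo
=======
hotel
>>>>>>> RIGHT
charlie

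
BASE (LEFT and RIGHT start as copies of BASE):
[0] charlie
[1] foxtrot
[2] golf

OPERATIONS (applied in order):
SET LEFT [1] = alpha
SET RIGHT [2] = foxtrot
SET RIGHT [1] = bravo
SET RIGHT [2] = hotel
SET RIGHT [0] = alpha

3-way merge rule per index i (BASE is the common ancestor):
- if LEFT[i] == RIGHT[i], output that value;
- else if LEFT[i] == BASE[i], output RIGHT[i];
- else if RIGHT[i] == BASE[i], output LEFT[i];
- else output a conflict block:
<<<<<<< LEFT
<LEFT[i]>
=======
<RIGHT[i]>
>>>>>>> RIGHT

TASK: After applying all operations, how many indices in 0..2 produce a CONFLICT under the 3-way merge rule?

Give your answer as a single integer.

Final LEFT:  [charlie, alpha, golf]
Final RIGHT: [alpha, bravo, hotel]
i=0: L=charlie=BASE, R=alpha -> take RIGHT -> alpha
i=1: BASE=foxtrot L=alpha R=bravo all differ -> CONFLICT
i=2: L=golf=BASE, R=hotel -> take RIGHT -> hotel
Conflict count: 1

Answer: 1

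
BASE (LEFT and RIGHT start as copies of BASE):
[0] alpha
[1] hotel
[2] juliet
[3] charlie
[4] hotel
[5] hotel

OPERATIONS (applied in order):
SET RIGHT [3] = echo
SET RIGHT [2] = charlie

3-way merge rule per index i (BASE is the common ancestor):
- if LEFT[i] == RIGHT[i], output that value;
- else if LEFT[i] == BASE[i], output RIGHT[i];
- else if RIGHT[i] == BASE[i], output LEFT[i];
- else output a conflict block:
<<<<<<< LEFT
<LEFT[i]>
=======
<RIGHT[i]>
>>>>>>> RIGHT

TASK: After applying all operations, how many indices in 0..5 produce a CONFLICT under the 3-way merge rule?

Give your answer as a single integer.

Answer: 0

Derivation:
Final LEFT:  [alpha, hotel, juliet, charlie, hotel, hotel]
Final RIGHT: [alpha, hotel, charlie, echo, hotel, hotel]
i=0: L=alpha R=alpha -> agree -> alpha
i=1: L=hotel R=hotel -> agree -> hotel
i=2: L=juliet=BASE, R=charlie -> take RIGHT -> charlie
i=3: L=charlie=BASE, R=echo -> take RIGHT -> echo
i=4: L=hotel R=hotel -> agree -> hotel
i=5: L=hotel R=hotel -> agree -> hotel
Conflict count: 0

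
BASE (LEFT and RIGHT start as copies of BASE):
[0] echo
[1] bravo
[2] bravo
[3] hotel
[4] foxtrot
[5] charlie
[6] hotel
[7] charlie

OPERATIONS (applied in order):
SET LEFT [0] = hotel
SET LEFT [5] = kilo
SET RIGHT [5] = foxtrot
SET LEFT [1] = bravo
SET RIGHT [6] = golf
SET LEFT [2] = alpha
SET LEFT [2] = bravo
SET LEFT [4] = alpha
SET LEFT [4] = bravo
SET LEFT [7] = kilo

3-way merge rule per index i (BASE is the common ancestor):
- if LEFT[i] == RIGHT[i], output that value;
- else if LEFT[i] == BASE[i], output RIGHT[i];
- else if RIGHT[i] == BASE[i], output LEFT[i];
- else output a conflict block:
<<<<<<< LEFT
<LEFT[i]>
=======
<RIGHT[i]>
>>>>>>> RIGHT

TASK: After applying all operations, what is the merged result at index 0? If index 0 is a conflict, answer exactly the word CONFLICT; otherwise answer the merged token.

Final LEFT:  [hotel, bravo, bravo, hotel, bravo, kilo, hotel, kilo]
Final RIGHT: [echo, bravo, bravo, hotel, foxtrot, foxtrot, golf, charlie]
i=0: L=hotel, R=echo=BASE -> take LEFT -> hotel
i=1: L=bravo R=bravo -> agree -> bravo
i=2: L=bravo R=bravo -> agree -> bravo
i=3: L=hotel R=hotel -> agree -> hotel
i=4: L=bravo, R=foxtrot=BASE -> take LEFT -> bravo
i=5: BASE=charlie L=kilo R=foxtrot all differ -> CONFLICT
i=6: L=hotel=BASE, R=golf -> take RIGHT -> golf
i=7: L=kilo, R=charlie=BASE -> take LEFT -> kilo
Index 0 -> hotel

Answer: hotel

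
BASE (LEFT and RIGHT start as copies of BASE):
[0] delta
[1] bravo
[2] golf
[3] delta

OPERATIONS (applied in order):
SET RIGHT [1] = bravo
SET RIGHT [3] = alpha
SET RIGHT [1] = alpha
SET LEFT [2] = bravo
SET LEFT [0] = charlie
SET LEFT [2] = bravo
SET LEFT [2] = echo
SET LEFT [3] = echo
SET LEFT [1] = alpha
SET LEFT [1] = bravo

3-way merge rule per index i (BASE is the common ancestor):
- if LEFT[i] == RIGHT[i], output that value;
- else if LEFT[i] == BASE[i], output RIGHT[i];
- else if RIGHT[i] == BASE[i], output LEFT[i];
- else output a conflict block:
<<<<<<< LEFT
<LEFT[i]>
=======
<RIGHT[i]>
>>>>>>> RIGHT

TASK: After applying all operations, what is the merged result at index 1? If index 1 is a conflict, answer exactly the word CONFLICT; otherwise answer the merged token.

Answer: alpha

Derivation:
Final LEFT:  [charlie, bravo, echo, echo]
Final RIGHT: [delta, alpha, golf, alpha]
i=0: L=charlie, R=delta=BASE -> take LEFT -> charlie
i=1: L=bravo=BASE, R=alpha -> take RIGHT -> alpha
i=2: L=echo, R=golf=BASE -> take LEFT -> echo
i=3: BASE=delta L=echo R=alpha all differ -> CONFLICT
Index 1 -> alpha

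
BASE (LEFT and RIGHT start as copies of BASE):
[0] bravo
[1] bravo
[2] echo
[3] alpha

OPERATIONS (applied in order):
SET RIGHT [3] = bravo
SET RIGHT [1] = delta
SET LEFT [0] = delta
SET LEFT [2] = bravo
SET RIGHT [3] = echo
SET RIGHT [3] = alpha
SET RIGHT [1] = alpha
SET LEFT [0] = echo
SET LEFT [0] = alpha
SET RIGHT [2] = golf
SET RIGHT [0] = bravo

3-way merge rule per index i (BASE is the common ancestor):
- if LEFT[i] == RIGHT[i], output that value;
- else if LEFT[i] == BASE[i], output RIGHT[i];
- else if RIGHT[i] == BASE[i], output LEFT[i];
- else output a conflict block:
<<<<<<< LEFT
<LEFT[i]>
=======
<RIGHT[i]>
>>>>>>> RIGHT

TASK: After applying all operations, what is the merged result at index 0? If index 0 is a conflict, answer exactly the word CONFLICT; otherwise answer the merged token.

Answer: alpha

Derivation:
Final LEFT:  [alpha, bravo, bravo, alpha]
Final RIGHT: [bravo, alpha, golf, alpha]
i=0: L=alpha, R=bravo=BASE -> take LEFT -> alpha
i=1: L=bravo=BASE, R=alpha -> take RIGHT -> alpha
i=2: BASE=echo L=bravo R=golf all differ -> CONFLICT
i=3: L=alpha R=alpha -> agree -> alpha
Index 0 -> alpha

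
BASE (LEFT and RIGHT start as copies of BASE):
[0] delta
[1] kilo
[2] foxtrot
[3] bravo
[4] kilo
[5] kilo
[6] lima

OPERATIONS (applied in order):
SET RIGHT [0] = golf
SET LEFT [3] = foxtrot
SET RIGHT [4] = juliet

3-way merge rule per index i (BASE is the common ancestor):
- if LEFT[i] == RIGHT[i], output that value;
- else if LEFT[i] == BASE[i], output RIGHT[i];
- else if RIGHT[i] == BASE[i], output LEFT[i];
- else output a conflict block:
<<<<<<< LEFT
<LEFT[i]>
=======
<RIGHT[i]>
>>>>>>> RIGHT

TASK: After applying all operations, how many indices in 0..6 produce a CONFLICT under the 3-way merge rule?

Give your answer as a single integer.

Answer: 0

Derivation:
Final LEFT:  [delta, kilo, foxtrot, foxtrot, kilo, kilo, lima]
Final RIGHT: [golf, kilo, foxtrot, bravo, juliet, kilo, lima]
i=0: L=delta=BASE, R=golf -> take RIGHT -> golf
i=1: L=kilo R=kilo -> agree -> kilo
i=2: L=foxtrot R=foxtrot -> agree -> foxtrot
i=3: L=foxtrot, R=bravo=BASE -> take LEFT -> foxtrot
i=4: L=kilo=BASE, R=juliet -> take RIGHT -> juliet
i=5: L=kilo R=kilo -> agree -> kilo
i=6: L=lima R=lima -> agree -> lima
Conflict count: 0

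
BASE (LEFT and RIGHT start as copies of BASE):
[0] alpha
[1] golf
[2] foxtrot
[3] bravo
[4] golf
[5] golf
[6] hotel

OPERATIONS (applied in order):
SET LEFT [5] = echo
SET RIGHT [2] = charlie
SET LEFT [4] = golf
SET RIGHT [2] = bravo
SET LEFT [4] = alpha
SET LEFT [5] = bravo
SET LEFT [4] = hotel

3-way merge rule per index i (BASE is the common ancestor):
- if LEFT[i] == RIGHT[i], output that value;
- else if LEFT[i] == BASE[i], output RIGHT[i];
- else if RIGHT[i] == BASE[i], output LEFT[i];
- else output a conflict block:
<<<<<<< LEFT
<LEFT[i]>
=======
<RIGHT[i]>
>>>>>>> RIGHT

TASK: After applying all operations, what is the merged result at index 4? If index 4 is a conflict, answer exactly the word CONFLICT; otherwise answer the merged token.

Final LEFT:  [alpha, golf, foxtrot, bravo, hotel, bravo, hotel]
Final RIGHT: [alpha, golf, bravo, bravo, golf, golf, hotel]
i=0: L=alpha R=alpha -> agree -> alpha
i=1: L=golf R=golf -> agree -> golf
i=2: L=foxtrot=BASE, R=bravo -> take RIGHT -> bravo
i=3: L=bravo R=bravo -> agree -> bravo
i=4: L=hotel, R=golf=BASE -> take LEFT -> hotel
i=5: L=bravo, R=golf=BASE -> take LEFT -> bravo
i=6: L=hotel R=hotel -> agree -> hotel
Index 4 -> hotel

Answer: hotel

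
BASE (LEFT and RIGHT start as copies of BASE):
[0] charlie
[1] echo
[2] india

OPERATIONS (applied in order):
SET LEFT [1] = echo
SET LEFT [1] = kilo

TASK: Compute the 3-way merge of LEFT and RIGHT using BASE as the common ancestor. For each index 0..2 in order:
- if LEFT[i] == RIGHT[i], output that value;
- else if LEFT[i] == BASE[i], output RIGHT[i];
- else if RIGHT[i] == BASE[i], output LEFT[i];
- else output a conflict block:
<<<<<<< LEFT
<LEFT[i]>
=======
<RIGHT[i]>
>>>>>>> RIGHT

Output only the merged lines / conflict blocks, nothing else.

Answer: charlie
kilo
india

Derivation:
Final LEFT:  [charlie, kilo, india]
Final RIGHT: [charlie, echo, india]
i=0: L=charlie R=charlie -> agree -> charlie
i=1: L=kilo, R=echo=BASE -> take LEFT -> kilo
i=2: L=india R=india -> agree -> india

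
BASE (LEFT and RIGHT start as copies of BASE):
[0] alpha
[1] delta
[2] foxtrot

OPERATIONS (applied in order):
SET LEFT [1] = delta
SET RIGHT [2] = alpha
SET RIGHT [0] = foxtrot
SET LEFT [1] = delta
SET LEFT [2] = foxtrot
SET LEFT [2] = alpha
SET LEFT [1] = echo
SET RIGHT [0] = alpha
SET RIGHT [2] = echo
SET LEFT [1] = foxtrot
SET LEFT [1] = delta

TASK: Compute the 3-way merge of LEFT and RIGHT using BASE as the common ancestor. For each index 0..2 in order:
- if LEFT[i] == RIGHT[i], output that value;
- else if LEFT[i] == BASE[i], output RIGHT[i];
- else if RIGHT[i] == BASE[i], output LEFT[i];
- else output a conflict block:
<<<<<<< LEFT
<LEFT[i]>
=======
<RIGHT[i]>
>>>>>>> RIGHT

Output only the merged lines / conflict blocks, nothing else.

Answer: alpha
delta
<<<<<<< LEFT
alpha
=======
echo
>>>>>>> RIGHT

Derivation:
Final LEFT:  [alpha, delta, alpha]
Final RIGHT: [alpha, delta, echo]
i=0: L=alpha R=alpha -> agree -> alpha
i=1: L=delta R=delta -> agree -> delta
i=2: BASE=foxtrot L=alpha R=echo all differ -> CONFLICT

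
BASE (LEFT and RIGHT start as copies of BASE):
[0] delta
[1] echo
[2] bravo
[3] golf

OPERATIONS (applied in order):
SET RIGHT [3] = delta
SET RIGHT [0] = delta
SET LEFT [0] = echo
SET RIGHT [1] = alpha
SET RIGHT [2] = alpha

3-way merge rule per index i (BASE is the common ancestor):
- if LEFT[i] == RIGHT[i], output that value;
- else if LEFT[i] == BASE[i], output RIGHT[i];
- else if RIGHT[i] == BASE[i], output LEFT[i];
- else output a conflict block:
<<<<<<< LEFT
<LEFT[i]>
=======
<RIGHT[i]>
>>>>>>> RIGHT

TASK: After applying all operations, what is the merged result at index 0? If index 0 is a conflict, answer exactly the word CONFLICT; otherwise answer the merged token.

Answer: echo

Derivation:
Final LEFT:  [echo, echo, bravo, golf]
Final RIGHT: [delta, alpha, alpha, delta]
i=0: L=echo, R=delta=BASE -> take LEFT -> echo
i=1: L=echo=BASE, R=alpha -> take RIGHT -> alpha
i=2: L=bravo=BASE, R=alpha -> take RIGHT -> alpha
i=3: L=golf=BASE, R=delta -> take RIGHT -> delta
Index 0 -> echo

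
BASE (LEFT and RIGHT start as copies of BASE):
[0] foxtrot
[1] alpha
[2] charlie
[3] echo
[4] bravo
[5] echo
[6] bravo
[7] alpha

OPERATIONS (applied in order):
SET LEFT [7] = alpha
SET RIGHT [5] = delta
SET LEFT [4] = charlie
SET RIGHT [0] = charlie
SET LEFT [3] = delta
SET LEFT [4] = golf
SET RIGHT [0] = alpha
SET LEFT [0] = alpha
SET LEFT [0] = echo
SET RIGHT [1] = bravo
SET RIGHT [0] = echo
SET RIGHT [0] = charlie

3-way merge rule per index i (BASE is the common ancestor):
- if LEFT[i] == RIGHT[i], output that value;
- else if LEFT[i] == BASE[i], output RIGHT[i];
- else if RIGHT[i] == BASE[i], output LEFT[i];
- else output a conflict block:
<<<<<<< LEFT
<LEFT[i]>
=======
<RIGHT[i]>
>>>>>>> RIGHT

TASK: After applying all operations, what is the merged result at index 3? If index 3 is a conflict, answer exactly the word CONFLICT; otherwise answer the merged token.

Answer: delta

Derivation:
Final LEFT:  [echo, alpha, charlie, delta, golf, echo, bravo, alpha]
Final RIGHT: [charlie, bravo, charlie, echo, bravo, delta, bravo, alpha]
i=0: BASE=foxtrot L=echo R=charlie all differ -> CONFLICT
i=1: L=alpha=BASE, R=bravo -> take RIGHT -> bravo
i=2: L=charlie R=charlie -> agree -> charlie
i=3: L=delta, R=echo=BASE -> take LEFT -> delta
i=4: L=golf, R=bravo=BASE -> take LEFT -> golf
i=5: L=echo=BASE, R=delta -> take RIGHT -> delta
i=6: L=bravo R=bravo -> agree -> bravo
i=7: L=alpha R=alpha -> agree -> alpha
Index 3 -> delta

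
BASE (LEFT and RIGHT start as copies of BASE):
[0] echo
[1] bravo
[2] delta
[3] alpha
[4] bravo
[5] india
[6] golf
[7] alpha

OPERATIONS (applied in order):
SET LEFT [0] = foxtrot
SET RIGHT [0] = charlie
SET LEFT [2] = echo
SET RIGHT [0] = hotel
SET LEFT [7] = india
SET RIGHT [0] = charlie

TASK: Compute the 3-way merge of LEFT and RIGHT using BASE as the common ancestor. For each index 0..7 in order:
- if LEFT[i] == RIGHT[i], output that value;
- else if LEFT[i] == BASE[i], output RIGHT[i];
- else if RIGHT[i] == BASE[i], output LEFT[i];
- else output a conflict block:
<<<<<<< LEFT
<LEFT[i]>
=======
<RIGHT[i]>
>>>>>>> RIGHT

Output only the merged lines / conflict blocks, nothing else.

Final LEFT:  [foxtrot, bravo, echo, alpha, bravo, india, golf, india]
Final RIGHT: [charlie, bravo, delta, alpha, bravo, india, golf, alpha]
i=0: BASE=echo L=foxtrot R=charlie all differ -> CONFLICT
i=1: L=bravo R=bravo -> agree -> bravo
i=2: L=echo, R=delta=BASE -> take LEFT -> echo
i=3: L=alpha R=alpha -> agree -> alpha
i=4: L=bravo R=bravo -> agree -> bravo
i=5: L=india R=india -> agree -> india
i=6: L=golf R=golf -> agree -> golf
i=7: L=india, R=alpha=BASE -> take LEFT -> india

Answer: <<<<<<< LEFT
foxtrot
=======
charlie
>>>>>>> RIGHT
bravo
echo
alpha
bravo
india
golf
india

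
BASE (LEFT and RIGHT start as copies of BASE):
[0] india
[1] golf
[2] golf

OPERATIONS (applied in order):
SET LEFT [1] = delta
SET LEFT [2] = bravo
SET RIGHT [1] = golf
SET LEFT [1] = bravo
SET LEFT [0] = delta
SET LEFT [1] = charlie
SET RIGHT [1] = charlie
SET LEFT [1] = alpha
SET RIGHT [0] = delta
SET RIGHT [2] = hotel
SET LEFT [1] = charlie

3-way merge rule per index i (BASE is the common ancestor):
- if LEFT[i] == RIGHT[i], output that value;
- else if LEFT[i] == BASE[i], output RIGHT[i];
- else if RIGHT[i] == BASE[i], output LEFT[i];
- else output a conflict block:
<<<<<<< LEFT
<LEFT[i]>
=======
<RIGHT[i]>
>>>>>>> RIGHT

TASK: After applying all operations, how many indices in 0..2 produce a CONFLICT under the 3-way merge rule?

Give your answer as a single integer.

Answer: 1

Derivation:
Final LEFT:  [delta, charlie, bravo]
Final RIGHT: [delta, charlie, hotel]
i=0: L=delta R=delta -> agree -> delta
i=1: L=charlie R=charlie -> agree -> charlie
i=2: BASE=golf L=bravo R=hotel all differ -> CONFLICT
Conflict count: 1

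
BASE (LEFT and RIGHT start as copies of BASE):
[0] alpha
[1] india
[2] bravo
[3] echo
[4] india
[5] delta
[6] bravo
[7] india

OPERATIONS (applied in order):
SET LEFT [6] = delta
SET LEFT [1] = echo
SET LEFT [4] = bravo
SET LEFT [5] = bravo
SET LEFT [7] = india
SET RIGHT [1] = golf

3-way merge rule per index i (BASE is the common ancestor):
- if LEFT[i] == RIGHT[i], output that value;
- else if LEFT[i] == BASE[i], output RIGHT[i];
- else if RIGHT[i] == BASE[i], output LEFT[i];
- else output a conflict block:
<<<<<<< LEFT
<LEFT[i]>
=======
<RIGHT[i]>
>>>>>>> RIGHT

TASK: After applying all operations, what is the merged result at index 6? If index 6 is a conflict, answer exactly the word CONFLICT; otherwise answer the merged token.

Final LEFT:  [alpha, echo, bravo, echo, bravo, bravo, delta, india]
Final RIGHT: [alpha, golf, bravo, echo, india, delta, bravo, india]
i=0: L=alpha R=alpha -> agree -> alpha
i=1: BASE=india L=echo R=golf all differ -> CONFLICT
i=2: L=bravo R=bravo -> agree -> bravo
i=3: L=echo R=echo -> agree -> echo
i=4: L=bravo, R=india=BASE -> take LEFT -> bravo
i=5: L=bravo, R=delta=BASE -> take LEFT -> bravo
i=6: L=delta, R=bravo=BASE -> take LEFT -> delta
i=7: L=india R=india -> agree -> india
Index 6 -> delta

Answer: delta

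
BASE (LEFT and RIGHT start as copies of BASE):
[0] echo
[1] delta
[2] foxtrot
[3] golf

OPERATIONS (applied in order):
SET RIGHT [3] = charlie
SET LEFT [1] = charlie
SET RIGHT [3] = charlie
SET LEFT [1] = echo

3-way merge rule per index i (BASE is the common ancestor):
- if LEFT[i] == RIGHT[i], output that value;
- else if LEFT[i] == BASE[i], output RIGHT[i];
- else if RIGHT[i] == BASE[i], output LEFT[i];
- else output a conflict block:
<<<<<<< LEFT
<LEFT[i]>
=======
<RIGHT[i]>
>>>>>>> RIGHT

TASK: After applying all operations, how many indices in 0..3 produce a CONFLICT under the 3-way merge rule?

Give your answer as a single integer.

Answer: 0

Derivation:
Final LEFT:  [echo, echo, foxtrot, golf]
Final RIGHT: [echo, delta, foxtrot, charlie]
i=0: L=echo R=echo -> agree -> echo
i=1: L=echo, R=delta=BASE -> take LEFT -> echo
i=2: L=foxtrot R=foxtrot -> agree -> foxtrot
i=3: L=golf=BASE, R=charlie -> take RIGHT -> charlie
Conflict count: 0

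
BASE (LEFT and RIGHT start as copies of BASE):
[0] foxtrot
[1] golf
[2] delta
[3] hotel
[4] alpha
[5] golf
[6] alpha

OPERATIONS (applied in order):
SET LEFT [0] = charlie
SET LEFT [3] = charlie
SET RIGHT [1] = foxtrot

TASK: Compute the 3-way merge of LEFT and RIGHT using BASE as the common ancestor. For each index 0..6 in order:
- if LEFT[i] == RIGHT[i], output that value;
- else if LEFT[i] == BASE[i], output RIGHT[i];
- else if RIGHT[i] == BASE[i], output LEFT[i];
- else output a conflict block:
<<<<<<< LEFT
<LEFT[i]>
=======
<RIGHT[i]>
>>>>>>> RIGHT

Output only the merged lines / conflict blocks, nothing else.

Answer: charlie
foxtrot
delta
charlie
alpha
golf
alpha

Derivation:
Final LEFT:  [charlie, golf, delta, charlie, alpha, golf, alpha]
Final RIGHT: [foxtrot, foxtrot, delta, hotel, alpha, golf, alpha]
i=0: L=charlie, R=foxtrot=BASE -> take LEFT -> charlie
i=1: L=golf=BASE, R=foxtrot -> take RIGHT -> foxtrot
i=2: L=delta R=delta -> agree -> delta
i=3: L=charlie, R=hotel=BASE -> take LEFT -> charlie
i=4: L=alpha R=alpha -> agree -> alpha
i=5: L=golf R=golf -> agree -> golf
i=6: L=alpha R=alpha -> agree -> alpha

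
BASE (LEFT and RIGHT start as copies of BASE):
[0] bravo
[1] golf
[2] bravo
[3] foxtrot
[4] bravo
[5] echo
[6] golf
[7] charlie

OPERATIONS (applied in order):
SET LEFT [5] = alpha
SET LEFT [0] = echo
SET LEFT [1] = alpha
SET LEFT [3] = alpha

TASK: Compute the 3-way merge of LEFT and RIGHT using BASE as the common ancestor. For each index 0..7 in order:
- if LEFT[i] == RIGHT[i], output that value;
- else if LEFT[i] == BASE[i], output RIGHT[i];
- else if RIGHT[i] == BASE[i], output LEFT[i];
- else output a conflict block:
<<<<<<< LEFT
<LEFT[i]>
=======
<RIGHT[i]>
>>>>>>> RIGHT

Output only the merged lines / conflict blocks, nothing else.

Answer: echo
alpha
bravo
alpha
bravo
alpha
golf
charlie

Derivation:
Final LEFT:  [echo, alpha, bravo, alpha, bravo, alpha, golf, charlie]
Final RIGHT: [bravo, golf, bravo, foxtrot, bravo, echo, golf, charlie]
i=0: L=echo, R=bravo=BASE -> take LEFT -> echo
i=1: L=alpha, R=golf=BASE -> take LEFT -> alpha
i=2: L=bravo R=bravo -> agree -> bravo
i=3: L=alpha, R=foxtrot=BASE -> take LEFT -> alpha
i=4: L=bravo R=bravo -> agree -> bravo
i=5: L=alpha, R=echo=BASE -> take LEFT -> alpha
i=6: L=golf R=golf -> agree -> golf
i=7: L=charlie R=charlie -> agree -> charlie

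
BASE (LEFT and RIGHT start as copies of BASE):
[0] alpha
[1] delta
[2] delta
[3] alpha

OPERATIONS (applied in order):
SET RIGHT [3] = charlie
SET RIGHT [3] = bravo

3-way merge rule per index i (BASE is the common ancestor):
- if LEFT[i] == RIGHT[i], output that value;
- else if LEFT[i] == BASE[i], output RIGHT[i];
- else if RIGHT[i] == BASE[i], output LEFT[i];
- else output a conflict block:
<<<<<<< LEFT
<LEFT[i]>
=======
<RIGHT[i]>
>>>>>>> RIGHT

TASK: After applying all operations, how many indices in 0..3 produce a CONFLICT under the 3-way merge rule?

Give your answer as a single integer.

Answer: 0

Derivation:
Final LEFT:  [alpha, delta, delta, alpha]
Final RIGHT: [alpha, delta, delta, bravo]
i=0: L=alpha R=alpha -> agree -> alpha
i=1: L=delta R=delta -> agree -> delta
i=2: L=delta R=delta -> agree -> delta
i=3: L=alpha=BASE, R=bravo -> take RIGHT -> bravo
Conflict count: 0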